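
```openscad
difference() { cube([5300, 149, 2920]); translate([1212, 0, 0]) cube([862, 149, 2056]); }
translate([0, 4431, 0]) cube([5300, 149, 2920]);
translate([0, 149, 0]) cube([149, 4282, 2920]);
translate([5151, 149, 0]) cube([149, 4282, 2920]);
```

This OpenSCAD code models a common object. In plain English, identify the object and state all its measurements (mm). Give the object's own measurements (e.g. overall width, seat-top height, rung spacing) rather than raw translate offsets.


A single room: four walls, each 2920 mm tall and 149 mm thick, enclosing an outside footprint 5300×4580 mm (x × y), no floor or roof. The front and back walls (−y and +y sides) run the full x-width; the side walls fit between their inner faces. A door opening 862 mm wide and 2056 mm tall is cut through the front wall from the floor up, its −x edge 1212 mm from the wall's −x end.


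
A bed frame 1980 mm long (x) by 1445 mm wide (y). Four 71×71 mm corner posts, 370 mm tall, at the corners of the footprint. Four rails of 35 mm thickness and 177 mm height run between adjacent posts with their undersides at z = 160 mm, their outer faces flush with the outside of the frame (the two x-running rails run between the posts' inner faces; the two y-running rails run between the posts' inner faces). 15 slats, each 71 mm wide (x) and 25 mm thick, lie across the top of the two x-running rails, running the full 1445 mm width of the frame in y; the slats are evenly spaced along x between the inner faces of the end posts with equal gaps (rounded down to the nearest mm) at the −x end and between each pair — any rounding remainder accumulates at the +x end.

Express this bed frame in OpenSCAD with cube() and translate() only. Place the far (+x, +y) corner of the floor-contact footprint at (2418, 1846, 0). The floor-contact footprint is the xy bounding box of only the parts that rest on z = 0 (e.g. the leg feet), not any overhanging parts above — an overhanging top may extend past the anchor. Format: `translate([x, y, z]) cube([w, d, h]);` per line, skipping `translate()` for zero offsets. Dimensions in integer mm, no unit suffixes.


// slat z = rail_z + rail_h = 160 + 177 = 337
// slat gap = ⌊(1838 − 15·71) / 16⌋ = 48
translate([438, 401, 0]) cube([71, 71, 370]);
translate([438, 1775, 0]) cube([71, 71, 370]);
translate([2347, 401, 0]) cube([71, 71, 370]);
translate([2347, 1775, 0]) cube([71, 71, 370]);
translate([509, 401, 160]) cube([1838, 35, 177]);
translate([509, 1811, 160]) cube([1838, 35, 177]);
translate([438, 472, 160]) cube([35, 1303, 177]);
translate([2383, 472, 160]) cube([35, 1303, 177]);
translate([557, 401, 337]) cube([71, 1445, 25]);
translate([676, 401, 337]) cube([71, 1445, 25]);
translate([795, 401, 337]) cube([71, 1445, 25]);
translate([914, 401, 337]) cube([71, 1445, 25]);
translate([1033, 401, 337]) cube([71, 1445, 25]);
translate([1152, 401, 337]) cube([71, 1445, 25]);
translate([1271, 401, 337]) cube([71, 1445, 25]);
translate([1390, 401, 337]) cube([71, 1445, 25]);
translate([1509, 401, 337]) cube([71, 1445, 25]);
translate([1628, 401, 337]) cube([71, 1445, 25]);
translate([1747, 401, 337]) cube([71, 1445, 25]);
translate([1866, 401, 337]) cube([71, 1445, 25]);
translate([1985, 401, 337]) cube([71, 1445, 25]);
translate([2104, 401, 337]) cube([71, 1445, 25]);
translate([2223, 401, 337]) cube([71, 1445, 25]);


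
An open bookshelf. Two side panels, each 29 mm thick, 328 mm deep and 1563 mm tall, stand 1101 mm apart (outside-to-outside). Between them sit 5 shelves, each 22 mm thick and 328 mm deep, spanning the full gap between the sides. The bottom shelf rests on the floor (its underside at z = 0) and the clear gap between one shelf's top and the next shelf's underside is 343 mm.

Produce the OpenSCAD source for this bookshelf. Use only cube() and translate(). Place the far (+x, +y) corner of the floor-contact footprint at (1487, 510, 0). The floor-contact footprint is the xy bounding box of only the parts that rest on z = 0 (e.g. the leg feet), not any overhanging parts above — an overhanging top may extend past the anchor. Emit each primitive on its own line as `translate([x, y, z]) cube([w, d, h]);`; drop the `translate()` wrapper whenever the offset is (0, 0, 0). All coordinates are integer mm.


translate([386, 182, 0]) cube([29, 328, 1563]);
translate([1458, 182, 0]) cube([29, 328, 1563]);
translate([415, 182, 0]) cube([1043, 328, 22]);
translate([415, 182, 365]) cube([1043, 328, 22]);
translate([415, 182, 730]) cube([1043, 328, 22]);
translate([415, 182, 1095]) cube([1043, 328, 22]);
translate([415, 182, 1460]) cube([1043, 328, 22]);


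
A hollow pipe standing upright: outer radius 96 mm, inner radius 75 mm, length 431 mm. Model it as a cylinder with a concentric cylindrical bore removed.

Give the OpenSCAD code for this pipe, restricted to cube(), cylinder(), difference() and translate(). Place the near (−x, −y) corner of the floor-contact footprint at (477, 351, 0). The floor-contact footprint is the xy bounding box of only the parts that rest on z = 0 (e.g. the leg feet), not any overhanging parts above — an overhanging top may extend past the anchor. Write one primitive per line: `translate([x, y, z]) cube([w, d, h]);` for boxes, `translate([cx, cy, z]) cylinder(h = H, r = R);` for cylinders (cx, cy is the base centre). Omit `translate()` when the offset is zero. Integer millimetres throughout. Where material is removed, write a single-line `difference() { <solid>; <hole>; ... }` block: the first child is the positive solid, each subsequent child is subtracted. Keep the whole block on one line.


difference() { translate([573, 447, 0]) cylinder(h = 431, r = 96); translate([573, 447, 0]) cylinder(h = 431, r = 75); }


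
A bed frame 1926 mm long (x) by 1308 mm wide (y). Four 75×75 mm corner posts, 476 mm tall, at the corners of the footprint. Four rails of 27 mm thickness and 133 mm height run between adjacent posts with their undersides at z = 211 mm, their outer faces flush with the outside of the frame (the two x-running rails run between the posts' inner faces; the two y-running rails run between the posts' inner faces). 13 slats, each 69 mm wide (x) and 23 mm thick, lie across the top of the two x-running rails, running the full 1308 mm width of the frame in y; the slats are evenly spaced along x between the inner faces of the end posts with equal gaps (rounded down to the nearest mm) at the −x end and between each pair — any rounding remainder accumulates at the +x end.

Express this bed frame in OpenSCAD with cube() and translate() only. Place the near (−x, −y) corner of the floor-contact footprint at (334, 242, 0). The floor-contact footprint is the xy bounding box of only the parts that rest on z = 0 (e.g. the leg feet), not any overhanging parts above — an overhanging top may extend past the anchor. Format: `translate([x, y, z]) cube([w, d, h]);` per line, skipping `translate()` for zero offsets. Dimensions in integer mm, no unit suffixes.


translate([334, 242, 0]) cube([75, 75, 476]);
translate([334, 1475, 0]) cube([75, 75, 476]);
translate([2185, 242, 0]) cube([75, 75, 476]);
translate([2185, 1475, 0]) cube([75, 75, 476]);
translate([409, 242, 211]) cube([1776, 27, 133]);
translate([409, 1523, 211]) cube([1776, 27, 133]);
translate([334, 317, 211]) cube([27, 1158, 133]);
translate([2233, 317, 211]) cube([27, 1158, 133]);
translate([471, 242, 344]) cube([69, 1308, 23]);
translate([602, 242, 344]) cube([69, 1308, 23]);
translate([733, 242, 344]) cube([69, 1308, 23]);
translate([864, 242, 344]) cube([69, 1308, 23]);
translate([995, 242, 344]) cube([69, 1308, 23]);
translate([1126, 242, 344]) cube([69, 1308, 23]);
translate([1257, 242, 344]) cube([69, 1308, 23]);
translate([1388, 242, 344]) cube([69, 1308, 23]);
translate([1519, 242, 344]) cube([69, 1308, 23]);
translate([1650, 242, 344]) cube([69, 1308, 23]);
translate([1781, 242, 344]) cube([69, 1308, 23]);
translate([1912, 242, 344]) cube([69, 1308, 23]);
translate([2043, 242, 344]) cube([69, 1308, 23]);


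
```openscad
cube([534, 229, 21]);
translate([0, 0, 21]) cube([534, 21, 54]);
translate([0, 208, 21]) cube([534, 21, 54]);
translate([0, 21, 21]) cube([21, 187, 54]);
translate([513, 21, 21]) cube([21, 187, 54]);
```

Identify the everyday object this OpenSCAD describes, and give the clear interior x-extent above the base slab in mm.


An open box. The internal width is 492 mm.

A 534×229 base slab with four walls standing on it — an open box. The base is 534 mm wide and the walls are 21 mm thick, so the internal width is 534 − 2 × 21 = 492 mm.


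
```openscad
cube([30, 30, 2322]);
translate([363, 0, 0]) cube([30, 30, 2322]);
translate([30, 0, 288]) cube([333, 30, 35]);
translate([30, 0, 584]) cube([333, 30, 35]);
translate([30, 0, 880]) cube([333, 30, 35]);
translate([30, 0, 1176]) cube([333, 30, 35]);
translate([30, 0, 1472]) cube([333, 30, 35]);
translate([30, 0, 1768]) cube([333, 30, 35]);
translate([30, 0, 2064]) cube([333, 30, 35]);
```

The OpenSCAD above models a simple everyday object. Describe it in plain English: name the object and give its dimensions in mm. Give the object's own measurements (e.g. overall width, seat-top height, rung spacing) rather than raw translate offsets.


A straight ladder. Two 30×30 mm vertical rails, 2322 mm tall, stand 393 mm apart (outside-to-outside) with their front faces coplanar on the −y side. 7 rungs, each 30 mm deep and 35 mm tall, span between the inner faces of the rails, front faces flush with the rails. The lowest rung's underside is at z = 288 mm and rungs are spaced 296 mm apart (underside to underside).


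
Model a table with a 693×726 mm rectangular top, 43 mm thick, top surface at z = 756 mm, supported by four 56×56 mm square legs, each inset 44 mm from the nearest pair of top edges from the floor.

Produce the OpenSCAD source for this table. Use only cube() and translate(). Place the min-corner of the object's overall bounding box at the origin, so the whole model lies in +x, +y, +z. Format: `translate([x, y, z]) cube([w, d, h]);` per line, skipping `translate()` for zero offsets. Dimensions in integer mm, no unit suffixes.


// leg_h = 756 - 43 = 713
translate([0, 0, 713]) cube([693, 726, 43]);
translate([44, 44, 0]) cube([56, 56, 713]);
translate([593, 44, 0]) cube([56, 56, 713]);
translate([44, 626, 0]) cube([56, 56, 713]);
translate([593, 626, 0]) cube([56, 56, 713]);


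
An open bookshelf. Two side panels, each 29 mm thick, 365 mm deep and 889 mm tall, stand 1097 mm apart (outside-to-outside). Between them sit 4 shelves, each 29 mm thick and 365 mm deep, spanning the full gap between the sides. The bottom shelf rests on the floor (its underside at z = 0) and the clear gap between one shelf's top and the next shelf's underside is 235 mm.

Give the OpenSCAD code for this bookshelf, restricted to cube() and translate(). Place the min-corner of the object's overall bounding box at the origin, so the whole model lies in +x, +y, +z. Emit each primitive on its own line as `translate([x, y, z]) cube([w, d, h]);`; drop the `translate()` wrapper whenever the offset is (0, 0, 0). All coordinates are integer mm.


cube([29, 365, 889]);
translate([1068, 0, 0]) cube([29, 365, 889]);
translate([29, 0, 0]) cube([1039, 365, 29]);
translate([29, 0, 264]) cube([1039, 365, 29]);
translate([29, 0, 528]) cube([1039, 365, 29]);
translate([29, 0, 792]) cube([1039, 365, 29]);


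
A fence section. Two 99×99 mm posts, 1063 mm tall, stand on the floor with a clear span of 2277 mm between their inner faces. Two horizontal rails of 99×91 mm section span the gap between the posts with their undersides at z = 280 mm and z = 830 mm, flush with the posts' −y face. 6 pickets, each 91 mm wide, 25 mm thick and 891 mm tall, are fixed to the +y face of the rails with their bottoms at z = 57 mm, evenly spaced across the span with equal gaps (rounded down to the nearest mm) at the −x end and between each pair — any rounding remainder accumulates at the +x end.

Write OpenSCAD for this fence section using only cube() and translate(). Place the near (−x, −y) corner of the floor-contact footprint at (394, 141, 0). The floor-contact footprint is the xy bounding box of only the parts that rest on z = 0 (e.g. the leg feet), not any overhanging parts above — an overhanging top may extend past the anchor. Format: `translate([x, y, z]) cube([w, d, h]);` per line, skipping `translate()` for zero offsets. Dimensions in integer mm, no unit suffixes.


translate([394, 141, 0]) cube([99, 99, 1063]);
translate([2770, 141, 0]) cube([99, 99, 1063]);
translate([493, 141, 280]) cube([2277, 99, 91]);
translate([493, 141, 830]) cube([2277, 99, 91]);
translate([740, 240, 57]) cube([91, 25, 891]);
translate([1078, 240, 57]) cube([91, 25, 891]);
translate([1416, 240, 57]) cube([91, 25, 891]);
translate([1754, 240, 57]) cube([91, 25, 891]);
translate([2092, 240, 57]) cube([91, 25, 891]);
translate([2430, 240, 57]) cube([91, 25, 891]);


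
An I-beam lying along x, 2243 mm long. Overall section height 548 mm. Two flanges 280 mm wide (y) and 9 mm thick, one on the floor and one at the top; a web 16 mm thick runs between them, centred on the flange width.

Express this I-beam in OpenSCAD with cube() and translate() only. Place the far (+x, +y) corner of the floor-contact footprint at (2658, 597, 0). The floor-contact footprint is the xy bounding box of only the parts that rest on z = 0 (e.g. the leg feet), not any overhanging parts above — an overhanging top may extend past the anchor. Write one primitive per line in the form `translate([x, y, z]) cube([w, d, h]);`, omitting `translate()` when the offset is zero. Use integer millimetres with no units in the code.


translate([415, 317, 0]) cube([2243, 280, 9]);
translate([415, 449, 9]) cube([2243, 16, 530]);
translate([415, 317, 539]) cube([2243, 280, 9]);


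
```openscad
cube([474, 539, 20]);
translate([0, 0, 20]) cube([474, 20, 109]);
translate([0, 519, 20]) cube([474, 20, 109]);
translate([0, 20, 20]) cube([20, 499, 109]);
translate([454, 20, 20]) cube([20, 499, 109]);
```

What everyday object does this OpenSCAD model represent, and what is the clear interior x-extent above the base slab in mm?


An open box. The internal width is 434 mm.

A 474×539 base slab with four walls standing on it — an open box. The base is 474 mm wide and the walls are 20 mm thick, so the internal width is 474 − 2 × 20 = 434 mm.


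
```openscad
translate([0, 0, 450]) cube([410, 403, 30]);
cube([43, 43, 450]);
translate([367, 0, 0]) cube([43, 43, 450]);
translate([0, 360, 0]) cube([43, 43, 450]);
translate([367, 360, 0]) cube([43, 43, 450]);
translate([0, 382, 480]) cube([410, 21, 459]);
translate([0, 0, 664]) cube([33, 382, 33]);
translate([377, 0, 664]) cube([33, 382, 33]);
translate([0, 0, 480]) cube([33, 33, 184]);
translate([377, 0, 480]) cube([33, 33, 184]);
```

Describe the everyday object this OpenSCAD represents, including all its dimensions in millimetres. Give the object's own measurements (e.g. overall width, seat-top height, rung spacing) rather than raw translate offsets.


A chair. The seat is a 410×403×30 mm slab with its top at z = 480 mm, on four 43×43 mm corner legs (flush with the seat edges, standing on z = 0). A flat backrest 21 mm thick, 459 mm tall, spans the full seat width and rises from the seat top along its +y edge, rear face flush with the rear of the seat. Two armrests of 33×33 mm section run along each side from the seat's front edge to the front of the backrest, top faces 217 mm above the seat top and outer faces flush with the seat's x-edges; a 33×33 mm post under the front of each armrest stands on the seat at the front corner.


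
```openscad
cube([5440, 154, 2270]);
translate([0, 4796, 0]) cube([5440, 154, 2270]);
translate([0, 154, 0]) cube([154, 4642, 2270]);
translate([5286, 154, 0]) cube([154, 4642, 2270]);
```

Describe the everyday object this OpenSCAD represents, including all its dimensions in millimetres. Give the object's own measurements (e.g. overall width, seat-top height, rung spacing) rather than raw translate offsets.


The wall frame of a small rectangular building: four walls, each 2270 mm tall and 154 mm thick, enclosing a footprint 5440 mm (x) by 4950 mm (y) outside-to-outside, with no floor or roof. The front and back walls (the −y and +y sides) span the full width; the two side walls fit between them.


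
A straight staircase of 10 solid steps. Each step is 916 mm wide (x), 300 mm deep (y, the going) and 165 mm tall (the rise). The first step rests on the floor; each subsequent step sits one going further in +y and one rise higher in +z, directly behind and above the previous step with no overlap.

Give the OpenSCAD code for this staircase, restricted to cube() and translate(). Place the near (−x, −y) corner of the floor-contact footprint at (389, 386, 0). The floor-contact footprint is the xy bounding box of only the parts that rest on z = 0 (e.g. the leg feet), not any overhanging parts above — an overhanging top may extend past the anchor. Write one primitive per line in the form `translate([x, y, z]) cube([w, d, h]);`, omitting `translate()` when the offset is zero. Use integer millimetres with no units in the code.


translate([389, 386, 0]) cube([916, 300, 165]);
translate([389, 686, 165]) cube([916, 300, 165]);
translate([389, 986, 330]) cube([916, 300, 165]);
translate([389, 1286, 495]) cube([916, 300, 165]);
translate([389, 1586, 660]) cube([916, 300, 165]);
translate([389, 1886, 825]) cube([916, 300, 165]);
translate([389, 2186, 990]) cube([916, 300, 165]);
translate([389, 2486, 1155]) cube([916, 300, 165]);
translate([389, 2786, 1320]) cube([916, 300, 165]);
translate([389, 3086, 1485]) cube([916, 300, 165]);


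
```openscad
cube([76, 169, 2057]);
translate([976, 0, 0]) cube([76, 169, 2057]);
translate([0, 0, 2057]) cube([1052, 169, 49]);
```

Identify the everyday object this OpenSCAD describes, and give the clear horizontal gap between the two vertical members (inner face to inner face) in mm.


A door frame. The clear opening width is 900 mm.

Two 2057 mm tall posts with a header on top — a door frame. The left jamb is 76 mm wide at x = 0; the right jamb starts at x = 976. The clear opening is 976 − 76 = 900 mm.


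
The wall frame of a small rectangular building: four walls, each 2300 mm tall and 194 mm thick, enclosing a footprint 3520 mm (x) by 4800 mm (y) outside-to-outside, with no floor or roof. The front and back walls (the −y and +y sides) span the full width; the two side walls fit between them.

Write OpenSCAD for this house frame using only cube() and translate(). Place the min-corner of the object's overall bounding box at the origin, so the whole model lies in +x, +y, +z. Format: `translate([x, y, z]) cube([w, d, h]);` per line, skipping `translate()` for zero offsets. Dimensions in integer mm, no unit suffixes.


cube([3520, 194, 2300]);
translate([0, 4606, 0]) cube([3520, 194, 2300]);
translate([0, 194, 0]) cube([194, 4412, 2300]);
translate([3326, 194, 0]) cube([194, 4412, 2300]);


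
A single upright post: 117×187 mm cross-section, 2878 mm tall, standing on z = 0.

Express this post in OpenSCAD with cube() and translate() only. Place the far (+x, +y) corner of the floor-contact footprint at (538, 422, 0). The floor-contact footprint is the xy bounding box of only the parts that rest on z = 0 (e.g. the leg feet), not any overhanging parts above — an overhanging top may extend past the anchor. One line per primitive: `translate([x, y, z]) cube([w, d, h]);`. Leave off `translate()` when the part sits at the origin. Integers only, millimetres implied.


translate([421, 235, 0]) cube([117, 187, 2878]);


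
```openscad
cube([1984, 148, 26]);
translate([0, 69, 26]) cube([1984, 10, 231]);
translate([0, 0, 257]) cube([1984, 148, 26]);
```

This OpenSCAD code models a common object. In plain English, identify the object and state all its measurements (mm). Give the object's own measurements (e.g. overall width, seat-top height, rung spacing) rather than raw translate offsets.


An I-beam lying along x, 1984 mm long. Overall section height 283 mm. Two flanges 148 mm wide (y) and 26 mm thick, one on the floor and one at the top; a web 10 mm thick runs between them, centred on the flange width.


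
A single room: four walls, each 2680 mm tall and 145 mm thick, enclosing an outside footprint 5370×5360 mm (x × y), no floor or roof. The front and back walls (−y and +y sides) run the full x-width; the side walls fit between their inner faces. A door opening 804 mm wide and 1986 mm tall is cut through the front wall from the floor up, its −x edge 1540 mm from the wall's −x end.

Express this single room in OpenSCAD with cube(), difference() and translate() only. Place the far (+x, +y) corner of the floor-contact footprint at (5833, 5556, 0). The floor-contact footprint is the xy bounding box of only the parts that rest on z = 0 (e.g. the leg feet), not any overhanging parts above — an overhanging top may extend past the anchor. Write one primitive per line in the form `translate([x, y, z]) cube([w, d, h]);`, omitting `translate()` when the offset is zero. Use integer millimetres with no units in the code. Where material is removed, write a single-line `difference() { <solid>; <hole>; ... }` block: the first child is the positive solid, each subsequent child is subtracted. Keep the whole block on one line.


difference() { translate([463, 196, 0]) cube([5370, 145, 2680]); translate([2003, 196, 0]) cube([804, 145, 1986]); }
translate([463, 5411, 0]) cube([5370, 145, 2680]);
translate([463, 341, 0]) cube([145, 5070, 2680]);
translate([5688, 341, 0]) cube([145, 5070, 2680]);


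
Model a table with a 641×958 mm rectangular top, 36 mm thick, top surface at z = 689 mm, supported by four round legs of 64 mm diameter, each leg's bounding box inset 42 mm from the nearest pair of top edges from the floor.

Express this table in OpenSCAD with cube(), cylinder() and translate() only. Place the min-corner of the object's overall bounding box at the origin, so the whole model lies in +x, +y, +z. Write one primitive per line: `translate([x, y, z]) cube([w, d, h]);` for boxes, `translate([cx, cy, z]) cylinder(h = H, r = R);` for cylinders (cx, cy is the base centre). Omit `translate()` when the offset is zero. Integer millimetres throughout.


translate([0, 0, 653]) cube([641, 958, 36]);
translate([74, 74, 0]) cylinder(h = 653, r = 32);
translate([567, 74, 0]) cylinder(h = 653, r = 32);
translate([74, 884, 0]) cylinder(h = 653, r = 32);
translate([567, 884, 0]) cylinder(h = 653, r = 32);


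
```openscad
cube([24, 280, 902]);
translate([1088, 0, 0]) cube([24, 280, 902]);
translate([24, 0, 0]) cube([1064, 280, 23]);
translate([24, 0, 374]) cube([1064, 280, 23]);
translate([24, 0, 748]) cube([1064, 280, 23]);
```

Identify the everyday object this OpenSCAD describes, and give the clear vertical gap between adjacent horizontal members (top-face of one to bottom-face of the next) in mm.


A bookshelf. The clear shelf gap is 351 mm.

Two tall side panels with 3 horizontal boards between them — a bookshelf. The first two shelf undersides are at z = 0 and z = 374; with shelf thickness 23, the clear gap is 374 − 0 − 23 = 351 mm.


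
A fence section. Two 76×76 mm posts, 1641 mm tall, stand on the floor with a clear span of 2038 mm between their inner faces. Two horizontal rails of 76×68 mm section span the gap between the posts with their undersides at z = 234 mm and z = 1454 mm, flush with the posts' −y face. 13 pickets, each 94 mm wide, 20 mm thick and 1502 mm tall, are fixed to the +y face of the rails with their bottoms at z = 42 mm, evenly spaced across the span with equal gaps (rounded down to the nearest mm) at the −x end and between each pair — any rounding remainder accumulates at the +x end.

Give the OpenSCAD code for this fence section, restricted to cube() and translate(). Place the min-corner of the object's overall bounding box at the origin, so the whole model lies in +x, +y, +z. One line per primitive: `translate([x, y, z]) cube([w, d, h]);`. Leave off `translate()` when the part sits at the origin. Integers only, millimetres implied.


cube([76, 76, 1641]);
translate([2114, 0, 0]) cube([76, 76, 1641]);
translate([76, 0, 234]) cube([2038, 76, 68]);
translate([76, 0, 1454]) cube([2038, 76, 68]);
translate([134, 76, 42]) cube([94, 20, 1502]);
translate([286, 76, 42]) cube([94, 20, 1502]);
translate([438, 76, 42]) cube([94, 20, 1502]);
translate([590, 76, 42]) cube([94, 20, 1502]);
translate([742, 76, 42]) cube([94, 20, 1502]);
translate([894, 76, 42]) cube([94, 20, 1502]);
translate([1046, 76, 42]) cube([94, 20, 1502]);
translate([1198, 76, 42]) cube([94, 20, 1502]);
translate([1350, 76, 42]) cube([94, 20, 1502]);
translate([1502, 76, 42]) cube([94, 20, 1502]);
translate([1654, 76, 42]) cube([94, 20, 1502]);
translate([1806, 76, 42]) cube([94, 20, 1502]);
translate([1958, 76, 42]) cube([94, 20, 1502]);


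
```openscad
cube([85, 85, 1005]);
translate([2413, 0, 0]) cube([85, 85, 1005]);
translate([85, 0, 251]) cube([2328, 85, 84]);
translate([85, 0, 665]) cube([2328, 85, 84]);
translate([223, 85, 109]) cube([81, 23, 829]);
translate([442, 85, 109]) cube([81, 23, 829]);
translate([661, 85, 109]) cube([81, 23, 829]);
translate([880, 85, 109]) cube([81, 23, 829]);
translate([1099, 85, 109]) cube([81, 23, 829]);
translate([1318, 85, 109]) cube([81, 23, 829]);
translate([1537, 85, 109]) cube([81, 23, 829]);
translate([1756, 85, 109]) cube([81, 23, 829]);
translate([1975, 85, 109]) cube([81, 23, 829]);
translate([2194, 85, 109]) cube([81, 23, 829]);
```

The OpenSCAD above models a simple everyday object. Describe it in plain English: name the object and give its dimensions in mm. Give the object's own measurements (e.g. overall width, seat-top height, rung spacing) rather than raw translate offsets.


A fence section. Two 85×85 mm posts, 1005 mm tall, stand on the floor with a clear span of 2328 mm between their inner faces. Two horizontal rails of 85×84 mm section span the gap between the posts with their undersides at z = 251 mm and z = 665 mm, flush with the posts' −y face. 10 pickets, each 81 mm wide, 23 mm thick and 829 mm tall, are fixed to the +y face of the rails with their bottoms at z = 109 mm, spaced across the span with a 138 mm gap after the −x post and between neighbouring pickets and before the +x post.


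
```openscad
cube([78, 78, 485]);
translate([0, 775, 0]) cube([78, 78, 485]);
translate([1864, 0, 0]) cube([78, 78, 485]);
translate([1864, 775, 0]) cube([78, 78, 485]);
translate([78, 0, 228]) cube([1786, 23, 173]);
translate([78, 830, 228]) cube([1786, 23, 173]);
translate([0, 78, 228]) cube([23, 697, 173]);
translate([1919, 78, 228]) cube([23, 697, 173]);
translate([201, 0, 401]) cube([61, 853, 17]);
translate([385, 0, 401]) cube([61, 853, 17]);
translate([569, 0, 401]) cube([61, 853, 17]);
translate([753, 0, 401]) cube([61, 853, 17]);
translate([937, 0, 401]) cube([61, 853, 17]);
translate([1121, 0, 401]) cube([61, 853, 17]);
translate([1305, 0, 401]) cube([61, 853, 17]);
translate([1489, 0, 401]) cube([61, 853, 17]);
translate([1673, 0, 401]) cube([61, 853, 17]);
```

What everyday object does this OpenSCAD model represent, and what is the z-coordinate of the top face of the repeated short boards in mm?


A bed frame. The slat-top height is 418 mm.

Four posts, four rails, and a row of slats — a bed frame. Slats sit on the rails at z = 228 + 173 = 401; with slat thickness 17, the top is 418 mm.


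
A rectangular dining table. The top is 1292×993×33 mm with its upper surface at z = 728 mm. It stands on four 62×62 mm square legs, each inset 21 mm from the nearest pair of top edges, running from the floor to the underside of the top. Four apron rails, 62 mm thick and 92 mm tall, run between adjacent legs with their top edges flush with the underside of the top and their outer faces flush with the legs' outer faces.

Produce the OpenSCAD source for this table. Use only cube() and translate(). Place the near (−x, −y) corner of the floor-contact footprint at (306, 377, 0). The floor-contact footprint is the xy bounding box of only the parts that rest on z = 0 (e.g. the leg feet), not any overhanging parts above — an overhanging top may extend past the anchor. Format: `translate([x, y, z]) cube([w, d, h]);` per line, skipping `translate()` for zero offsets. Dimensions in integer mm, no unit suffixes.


translate([285, 356, 695]) cube([1292, 993, 33]);
translate([306, 377, 0]) cube([62, 62, 695]);
translate([1494, 377, 0]) cube([62, 62, 695]);
translate([306, 1266, 0]) cube([62, 62, 695]);
translate([1494, 1266, 0]) cube([62, 62, 695]);
translate([368, 377, 603]) cube([1126, 62, 92]);
translate([368, 1266, 603]) cube([1126, 62, 92]);
translate([306, 439, 603]) cube([62, 827, 92]);
translate([1494, 439, 603]) cube([62, 827, 92]);


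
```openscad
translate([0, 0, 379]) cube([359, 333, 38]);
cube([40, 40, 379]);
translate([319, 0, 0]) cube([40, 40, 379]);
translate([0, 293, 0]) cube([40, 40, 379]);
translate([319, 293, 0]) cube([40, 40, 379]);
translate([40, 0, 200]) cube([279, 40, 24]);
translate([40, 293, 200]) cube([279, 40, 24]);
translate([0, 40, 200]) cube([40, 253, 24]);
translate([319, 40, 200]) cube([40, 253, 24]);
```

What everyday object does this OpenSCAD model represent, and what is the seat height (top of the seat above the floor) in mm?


A stool. The seat height is 417 mm.

A 359×333×38 slab at z = 379 on four corner posts — a stool. The seat top is 379 + 38 = 417 mm.


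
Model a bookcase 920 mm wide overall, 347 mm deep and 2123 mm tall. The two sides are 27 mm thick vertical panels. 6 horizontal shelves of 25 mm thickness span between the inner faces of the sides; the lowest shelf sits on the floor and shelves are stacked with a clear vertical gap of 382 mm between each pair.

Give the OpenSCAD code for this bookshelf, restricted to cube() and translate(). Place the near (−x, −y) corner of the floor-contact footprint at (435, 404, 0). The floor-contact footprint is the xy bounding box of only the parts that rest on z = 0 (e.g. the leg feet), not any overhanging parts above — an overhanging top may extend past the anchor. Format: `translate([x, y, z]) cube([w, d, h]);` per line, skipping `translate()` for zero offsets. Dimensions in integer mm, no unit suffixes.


translate([435, 404, 0]) cube([27, 347, 2123]);
translate([1328, 404, 0]) cube([27, 347, 2123]);
translate([462, 404, 0]) cube([866, 347, 25]);
translate([462, 404, 407]) cube([866, 347, 25]);
translate([462, 404, 814]) cube([866, 347, 25]);
translate([462, 404, 1221]) cube([866, 347, 25]);
translate([462, 404, 1628]) cube([866, 347, 25]);
translate([462, 404, 2035]) cube([866, 347, 25]);


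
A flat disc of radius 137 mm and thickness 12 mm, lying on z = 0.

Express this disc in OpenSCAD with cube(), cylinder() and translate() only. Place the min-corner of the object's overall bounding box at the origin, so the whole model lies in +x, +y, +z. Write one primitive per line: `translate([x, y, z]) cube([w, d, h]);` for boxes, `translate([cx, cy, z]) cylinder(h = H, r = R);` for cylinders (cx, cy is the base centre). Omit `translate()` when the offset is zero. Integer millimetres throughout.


translate([137, 137, 0]) cylinder(h = 12, r = 137);


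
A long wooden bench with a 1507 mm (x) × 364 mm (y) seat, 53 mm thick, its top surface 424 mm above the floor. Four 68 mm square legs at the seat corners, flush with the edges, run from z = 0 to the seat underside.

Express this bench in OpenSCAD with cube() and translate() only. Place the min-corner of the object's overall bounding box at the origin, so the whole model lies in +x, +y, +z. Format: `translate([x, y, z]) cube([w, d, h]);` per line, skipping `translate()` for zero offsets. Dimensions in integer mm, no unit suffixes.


translate([0, 0, 371]) cube([1507, 364, 53]);
cube([68, 68, 371]);
translate([0, 296, 0]) cube([68, 68, 371]);
translate([1439, 0, 0]) cube([68, 68, 371]);
translate([1439, 296, 0]) cube([68, 68, 371]);


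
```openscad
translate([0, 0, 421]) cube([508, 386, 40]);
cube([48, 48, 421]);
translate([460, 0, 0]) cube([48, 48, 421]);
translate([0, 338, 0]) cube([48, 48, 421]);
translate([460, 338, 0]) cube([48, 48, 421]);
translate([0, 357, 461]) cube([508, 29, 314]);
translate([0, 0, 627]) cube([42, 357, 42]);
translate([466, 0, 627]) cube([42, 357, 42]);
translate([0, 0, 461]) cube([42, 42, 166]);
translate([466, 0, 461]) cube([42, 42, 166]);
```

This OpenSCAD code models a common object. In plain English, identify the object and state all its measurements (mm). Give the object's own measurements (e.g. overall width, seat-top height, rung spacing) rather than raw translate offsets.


A chair. The seat is a 508×386×40 mm slab with its top at z = 461 mm, on four 48×48 mm corner legs (flush with the seat edges, standing on z = 0). A flat backrest 29 mm thick, 314 mm tall, spans the full seat width and rises from the seat top along its +y edge, rear face flush with the rear of the seat. Two armrests of 42×42 mm section run along each side from the seat's front edge to the front of the backrest, top faces 208 mm above the seat top and outer faces flush with the seat's x-edges; a 42×42 mm post under the front of each armrest stands on the seat at the front corner.


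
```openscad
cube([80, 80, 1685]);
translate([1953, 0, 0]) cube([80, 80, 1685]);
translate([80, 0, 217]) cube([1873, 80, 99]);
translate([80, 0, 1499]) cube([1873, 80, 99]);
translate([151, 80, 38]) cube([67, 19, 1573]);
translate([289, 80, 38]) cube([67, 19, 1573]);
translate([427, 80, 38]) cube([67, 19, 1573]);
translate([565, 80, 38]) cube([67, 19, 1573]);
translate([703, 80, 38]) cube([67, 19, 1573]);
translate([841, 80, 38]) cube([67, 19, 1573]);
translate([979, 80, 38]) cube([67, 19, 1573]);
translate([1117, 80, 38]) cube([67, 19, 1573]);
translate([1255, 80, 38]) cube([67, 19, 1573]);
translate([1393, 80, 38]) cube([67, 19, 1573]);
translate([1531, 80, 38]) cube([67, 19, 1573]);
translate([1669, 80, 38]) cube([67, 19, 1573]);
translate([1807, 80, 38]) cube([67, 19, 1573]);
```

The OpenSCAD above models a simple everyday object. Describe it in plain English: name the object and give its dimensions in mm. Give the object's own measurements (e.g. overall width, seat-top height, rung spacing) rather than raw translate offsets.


A fence section. Two 80×80 mm posts, 1685 mm tall, stand on the floor with a clear span of 1873 mm between their inner faces. Two horizontal rails of 80×99 mm section span the gap between the posts with their undersides at z = 217 mm and z = 1499 mm, flush with the posts' −y face. 13 pickets, each 67 mm wide, 19 mm thick and 1573 mm tall, are fixed to the +y face of the rails with their bottoms at z = 38 mm, spaced across the span with a 71 mm gap after the −x post and between neighbouring pickets, with 79 mm left before the +x post.


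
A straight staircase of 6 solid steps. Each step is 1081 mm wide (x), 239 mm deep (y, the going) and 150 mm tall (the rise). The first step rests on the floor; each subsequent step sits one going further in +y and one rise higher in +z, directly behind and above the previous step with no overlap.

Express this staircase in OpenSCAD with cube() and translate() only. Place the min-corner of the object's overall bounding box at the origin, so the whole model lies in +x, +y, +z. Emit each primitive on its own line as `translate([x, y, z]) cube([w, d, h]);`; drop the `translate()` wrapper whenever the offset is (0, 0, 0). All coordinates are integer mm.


cube([1081, 239, 150]);
translate([0, 239, 150]) cube([1081, 239, 150]);
translate([0, 478, 300]) cube([1081, 239, 150]);
translate([0, 717, 450]) cube([1081, 239, 150]);
translate([0, 956, 600]) cube([1081, 239, 150]);
translate([0, 1195, 750]) cube([1081, 239, 150]);


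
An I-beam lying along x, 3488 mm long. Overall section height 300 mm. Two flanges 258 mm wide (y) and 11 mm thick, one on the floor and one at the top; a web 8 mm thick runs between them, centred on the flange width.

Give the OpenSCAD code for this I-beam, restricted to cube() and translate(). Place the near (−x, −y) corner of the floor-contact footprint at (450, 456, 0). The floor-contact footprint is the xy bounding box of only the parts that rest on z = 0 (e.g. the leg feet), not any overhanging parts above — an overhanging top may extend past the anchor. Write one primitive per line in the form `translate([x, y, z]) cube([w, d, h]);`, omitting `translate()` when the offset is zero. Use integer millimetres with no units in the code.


translate([450, 456, 0]) cube([3488, 258, 11]);
translate([450, 581, 11]) cube([3488, 8, 278]);
translate([450, 456, 289]) cube([3488, 258, 11]);


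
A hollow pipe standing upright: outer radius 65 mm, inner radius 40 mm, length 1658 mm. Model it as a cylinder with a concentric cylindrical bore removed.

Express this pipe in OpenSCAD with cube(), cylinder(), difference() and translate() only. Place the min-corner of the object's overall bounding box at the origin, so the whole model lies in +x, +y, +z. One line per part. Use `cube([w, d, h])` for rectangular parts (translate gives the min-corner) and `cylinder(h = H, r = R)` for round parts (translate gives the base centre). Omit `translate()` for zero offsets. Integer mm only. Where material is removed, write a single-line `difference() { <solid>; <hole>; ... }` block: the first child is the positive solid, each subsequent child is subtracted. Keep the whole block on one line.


difference() { translate([65, 65, 0]) cylinder(h = 1658, r = 65); translate([65, 65, 0]) cylinder(h = 1658, r = 40); }


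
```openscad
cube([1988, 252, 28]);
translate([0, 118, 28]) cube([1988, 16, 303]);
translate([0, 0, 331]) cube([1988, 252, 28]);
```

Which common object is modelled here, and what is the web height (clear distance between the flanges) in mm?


An I-beam. The web height is 303 mm.

Two wide flanges with a thin centred web — an I-beam. Overall 359 mm minus two 28 mm flanges gives a web of 359 − 2·28 = 303 mm.


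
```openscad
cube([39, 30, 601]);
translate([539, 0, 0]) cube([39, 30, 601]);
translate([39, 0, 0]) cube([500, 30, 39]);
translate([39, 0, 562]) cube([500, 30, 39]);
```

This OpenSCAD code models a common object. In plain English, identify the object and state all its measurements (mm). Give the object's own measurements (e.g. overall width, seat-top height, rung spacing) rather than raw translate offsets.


A rectangular picture frame lying in the x–z plane (depth along y). The opening is 500 mm wide (x) by 523 mm tall (z), surrounded by a border 39 mm wide on all four sides. The frame is 30 mm deep and is made of two full-height vertical stiles with two horizontal rails fitted between them.


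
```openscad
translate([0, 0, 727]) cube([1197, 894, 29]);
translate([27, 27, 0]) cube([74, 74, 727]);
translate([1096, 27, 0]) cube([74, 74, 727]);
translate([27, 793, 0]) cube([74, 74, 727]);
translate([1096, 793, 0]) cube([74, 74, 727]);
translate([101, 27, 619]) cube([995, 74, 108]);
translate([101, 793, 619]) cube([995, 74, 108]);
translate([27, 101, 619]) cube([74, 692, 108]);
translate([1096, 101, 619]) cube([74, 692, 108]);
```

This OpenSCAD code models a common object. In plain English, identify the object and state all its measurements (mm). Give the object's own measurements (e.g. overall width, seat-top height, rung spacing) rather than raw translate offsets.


A table: top 1197 mm (x) × 894 mm (y), 29 mm thick, upper face at z = 756 mm, on four 74×74 mm square legs, each inset 27 mm from the nearest pair of top edges from z = 0 to the bottom of the top. Four apron rails, 74 mm thick and 108 mm tall, run between adjacent legs with their top edges flush with the underside of the top and their outer faces flush with the legs' outer faces.


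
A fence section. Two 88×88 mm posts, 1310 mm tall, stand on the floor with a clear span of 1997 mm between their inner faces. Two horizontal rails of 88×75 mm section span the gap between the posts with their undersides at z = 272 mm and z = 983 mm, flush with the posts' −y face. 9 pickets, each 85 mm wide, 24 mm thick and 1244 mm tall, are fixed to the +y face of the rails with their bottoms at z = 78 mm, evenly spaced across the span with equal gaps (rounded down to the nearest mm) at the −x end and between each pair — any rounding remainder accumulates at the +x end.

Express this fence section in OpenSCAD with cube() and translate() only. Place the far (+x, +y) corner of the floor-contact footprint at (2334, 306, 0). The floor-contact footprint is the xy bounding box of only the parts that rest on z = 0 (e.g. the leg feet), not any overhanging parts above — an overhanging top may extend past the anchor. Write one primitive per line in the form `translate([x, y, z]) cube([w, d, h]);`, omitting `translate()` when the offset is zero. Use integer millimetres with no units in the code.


translate([161, 218, 0]) cube([88, 88, 1310]);
translate([2246, 218, 0]) cube([88, 88, 1310]);
translate([249, 218, 272]) cube([1997, 88, 75]);
translate([249, 218, 983]) cube([1997, 88, 75]);
translate([372, 306, 78]) cube([85, 24, 1244]);
translate([580, 306, 78]) cube([85, 24, 1244]);
translate([788, 306, 78]) cube([85, 24, 1244]);
translate([996, 306, 78]) cube([85, 24, 1244]);
translate([1204, 306, 78]) cube([85, 24, 1244]);
translate([1412, 306, 78]) cube([85, 24, 1244]);
translate([1620, 306, 78]) cube([85, 24, 1244]);
translate([1828, 306, 78]) cube([85, 24, 1244]);
translate([2036, 306, 78]) cube([85, 24, 1244]);
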